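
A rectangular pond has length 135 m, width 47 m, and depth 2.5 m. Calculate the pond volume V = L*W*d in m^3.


Base area = L * W = 135 * 47 = 6345 m^2
Volume = area * depth = 6345 * 2.5 = 15862.5 m^3

15862.5 m^3


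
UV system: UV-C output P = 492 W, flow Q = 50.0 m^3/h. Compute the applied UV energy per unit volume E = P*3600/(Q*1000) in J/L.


Energy delivered per hour = 492 W * 3600 s = 1771200 J/h
Volume treated per hour = 50.0 m^3/h * 1000 = 50000 L/h
dose = 1771200 / 50000 = 35.424 J/L

35.424 J/L


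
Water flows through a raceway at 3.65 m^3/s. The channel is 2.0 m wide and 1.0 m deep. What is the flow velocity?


Cross-sectional area = W * d = 2.0 * 1.0 = 2 m^2
Velocity = Q / A = 3.65 / 2 = 1.825 m/s

1.825 m/s


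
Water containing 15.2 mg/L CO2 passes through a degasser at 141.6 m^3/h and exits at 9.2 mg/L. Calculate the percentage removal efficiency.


CO2_out / CO2_in = 9.2 / 15.2 = 0.60526316
Fraction remaining = 0.60526316
efficiency = (1 - 0.60526316) * 100 = 39.4737 %

39.4737 %


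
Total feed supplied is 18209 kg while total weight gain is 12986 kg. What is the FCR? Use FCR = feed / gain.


FCR = feed consumed / weight gained
FCR = 18209 kg / 12986 kg = 1.4022

1.4022


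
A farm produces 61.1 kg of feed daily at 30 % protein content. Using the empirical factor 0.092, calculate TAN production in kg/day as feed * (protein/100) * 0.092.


Protein in feed = 61.1 * 30/100 = 18.33 kg/day
TAN = protein * 0.092 = 18.33 * 0.092 = 1.68636 kg/day

1.68636 kg/day


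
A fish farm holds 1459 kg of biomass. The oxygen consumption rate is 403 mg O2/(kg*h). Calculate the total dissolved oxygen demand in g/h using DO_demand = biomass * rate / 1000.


Total O2 consumption (mg/h) = 1459 kg * 403 mg/(kg*h) = 587977 mg/h
Convert to g/h: 587977 / 1000 = 587.977 g/h

587.977 g/h


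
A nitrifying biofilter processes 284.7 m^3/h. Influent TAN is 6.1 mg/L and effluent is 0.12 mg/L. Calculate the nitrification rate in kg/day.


Concentration drop: TAN_in - TAN_out = 6.1 - 0.12 = 5.98 mg/L
Hourly TAN removed = Q * dTAN = 284.7 m^3/h * 5.98 mg/L = 1702.506 g/h  (m^3/h * mg/L = g/h)
Daily TAN removed = 1702.506 * 24 = 40860.144 g/day
Convert to kg/day: 40860.144 / 1000 = 40.860144 kg/day

40.860144 kg/day


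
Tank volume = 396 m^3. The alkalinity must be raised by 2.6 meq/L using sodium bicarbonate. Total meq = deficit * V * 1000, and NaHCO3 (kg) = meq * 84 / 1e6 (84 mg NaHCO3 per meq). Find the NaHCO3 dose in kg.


Tank volume in L = 396 m^3 * 1000 = 396000 L
Total meq required = 2.6 meq/L * 396000 L = 1029600 meq
NaHCO3 mass = 1029600 meq * 84 mg/meq / 1e6 = 86.4864 kg

86.4864 kg


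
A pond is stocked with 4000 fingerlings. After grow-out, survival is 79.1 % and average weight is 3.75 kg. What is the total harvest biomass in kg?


Survivors = 4000 * 79.1/100 = 3164 fish
Harvest biomass = survivors * W_f = 3164 * 3.75 = 11865 kg

11865 kg


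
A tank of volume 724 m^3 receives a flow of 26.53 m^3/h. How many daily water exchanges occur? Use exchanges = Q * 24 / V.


Daily flow volume = 26.53 m^3/h * 24 h = 636.72 m^3/day
Exchanges = daily flow / tank volume = 636.72 / 724 = 0.879448 exchanges/day

0.879448 exchanges/day


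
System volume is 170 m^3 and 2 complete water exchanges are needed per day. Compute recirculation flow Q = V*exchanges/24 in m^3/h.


Daily recirculation volume = 170 m^3 * 2 = 340 m^3/day
Flow rate Q = daily volume / 24 h = 340 / 24 = 14.1667 m^3/h

14.1667 m^3/h


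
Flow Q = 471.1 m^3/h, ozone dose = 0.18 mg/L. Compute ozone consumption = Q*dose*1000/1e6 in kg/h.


O3 demand (mg/h) = Q * dose * 1000 = 471.1 * 0.18 * 1000 = 84798 mg/h
Convert mg to kg: 84798 / 1e6 = 0.084798 kg/h

0.084798 kg/h


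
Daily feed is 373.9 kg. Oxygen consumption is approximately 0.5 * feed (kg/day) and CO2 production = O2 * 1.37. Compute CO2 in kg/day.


O2 = 373.9 * 0.5 = 186.95
CO2 = 186.95 * 1.37 = 256.1215

256.1215 kg/day


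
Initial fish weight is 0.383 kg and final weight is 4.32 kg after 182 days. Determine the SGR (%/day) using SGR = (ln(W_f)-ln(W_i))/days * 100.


ln(W_f) = ln(4.32) = 1.4632554
ln(W_i) = ln(0.383) = -0.95972029
ln(W_f) - ln(W_i) = 1.4632554 - -0.95972029 = 2.4229757
SGR = 2.4229757 / 182 * 100 = 1.33131 %/day

1.33131 %/day


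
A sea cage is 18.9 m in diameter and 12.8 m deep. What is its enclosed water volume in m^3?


r = d/2 = 18.9/2 = 9.45 m
Base area = pi*r^2 = pi*9.45^2 = 280.55208 m^2
Volume = 280.55208 * 12.8 = 3591.07 m^3

3591.07 m^3


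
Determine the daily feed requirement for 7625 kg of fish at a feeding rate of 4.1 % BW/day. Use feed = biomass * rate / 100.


Feeding rate fraction = 4.1% / 100 = 0.041
Daily feed = 7625 kg * 0.041 = 312.625 kg/day

312.625 kg/day


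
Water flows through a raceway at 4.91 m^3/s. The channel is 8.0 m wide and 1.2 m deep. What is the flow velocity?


Cross-sectional area = W * d = 8.0 * 1.2 = 9.6 m^2
Velocity = Q / A = 4.91 / 9.6 = 0.511458 m/s

0.511458 m/s


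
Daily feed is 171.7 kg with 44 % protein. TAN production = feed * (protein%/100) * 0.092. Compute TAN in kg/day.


Protein in feed = 171.7 * 44/100 = 75.548 kg/day
TAN = protein * 0.092 = 75.548 * 0.092 = 6.950416 kg/day

6.950416 kg/day


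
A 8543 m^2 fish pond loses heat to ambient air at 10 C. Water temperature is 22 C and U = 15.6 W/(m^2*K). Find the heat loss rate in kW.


Temperature difference dT = 22 - 10 = 12 K
Heat loss (W) = U * A * dT = 15.6 * 8543 * 12 = 1599249.6 W
Convert to kW: 1599249.6 / 1000 = 1599.2496 kW

1599.2496 kW


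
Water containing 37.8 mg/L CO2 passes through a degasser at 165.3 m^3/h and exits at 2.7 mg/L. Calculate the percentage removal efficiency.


CO2_out / CO2_in = 2.7 / 37.8 = 0.071428571
Fraction remaining = 0.071428571
efficiency = (1 - 0.071428571) * 100 = 92.8571 %

92.8571 %


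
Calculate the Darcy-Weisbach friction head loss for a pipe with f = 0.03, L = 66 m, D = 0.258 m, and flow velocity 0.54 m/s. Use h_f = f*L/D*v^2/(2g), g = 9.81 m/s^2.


v^2 = 0.54^2 = 0.2916 m^2/s^2
L/D = 66/0.258 = 255.81395
h_f = f*(L/D)*v^2/(2g) = 0.03 * 255.81395 * 0.2916 / 19.62 = 0.11406 m

0.11406 m


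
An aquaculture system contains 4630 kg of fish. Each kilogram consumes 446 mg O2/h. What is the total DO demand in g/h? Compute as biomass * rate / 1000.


Total O2 consumption (mg/h) = 4630 kg * 446 mg/(kg*h) = 2064980 mg/h
Convert to g/h: 2064980 / 1000 = 2064.98 g/h

2064.98 g/h


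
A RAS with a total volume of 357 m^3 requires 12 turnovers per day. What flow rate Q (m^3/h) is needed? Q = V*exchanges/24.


Daily recirculation volume = 357 m^3 * 12 = 4284 m^3/day
Flow rate Q = daily volume / 24 h = 4284 / 24 = 178.5 m^3/h

178.5 m^3/h


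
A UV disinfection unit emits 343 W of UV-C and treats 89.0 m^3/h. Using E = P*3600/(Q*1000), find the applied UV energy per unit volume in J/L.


Energy delivered per hour = 343 W * 3600 s = 1234800 J/h
Volume treated per hour = 89.0 m^3/h * 1000 = 89000 L/h
dose = 1234800 / 89000 = 13.8742 J/L

13.8742 J/L


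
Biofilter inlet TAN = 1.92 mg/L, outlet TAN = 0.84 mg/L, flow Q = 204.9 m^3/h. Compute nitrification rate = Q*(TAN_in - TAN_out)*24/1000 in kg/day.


Concentration drop: TAN_in - TAN_out = 1.92 - 0.84 = 1.08 mg/L
Hourly TAN removed = Q * dTAN = 204.9 m^3/h * 1.08 mg/L = 221.292 g/h  (m^3/h * mg/L = g/h)
Daily TAN removed = 221.292 * 24 = 5311.008 g/day
Convert to kg/day: 5311.008 / 1000 = 5.311008 kg/day

5.311008 kg/day


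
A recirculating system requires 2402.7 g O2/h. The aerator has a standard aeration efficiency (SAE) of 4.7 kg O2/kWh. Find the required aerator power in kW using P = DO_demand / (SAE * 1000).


SAE in g O2/kWh = 4.7 * 1000 = 4700 g/kWh
P = DO_demand / SAE_g = 2402.7 / 4700 = 0.511213 kW

0.511213 kW


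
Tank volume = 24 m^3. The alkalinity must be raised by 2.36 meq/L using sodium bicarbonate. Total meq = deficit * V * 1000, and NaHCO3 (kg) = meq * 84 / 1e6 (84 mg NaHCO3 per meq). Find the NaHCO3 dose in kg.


Tank volume in L = 24 m^3 * 1000 = 24000 L
Total meq required = 2.36 meq/L * 24000 L = 56640 meq
NaHCO3 mass = 56640 meq * 84 mg/meq / 1e6 = 4.75776 kg

4.75776 kg


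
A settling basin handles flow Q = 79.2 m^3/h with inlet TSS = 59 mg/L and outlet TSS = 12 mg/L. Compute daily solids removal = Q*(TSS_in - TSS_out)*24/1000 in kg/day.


Concentration drop: TSS_in - TSS_out = 59 - 12 = 47 mg/L
Hourly solids removed = Q * dTSS = 79.2 m^3/h * 47 mg/L = 3722.4 g/h  (m^3/h * mg/L = g/h)
Daily solids removed = 3722.4 * 24 = 89337.6 g/day
Convert g to kg: 89337.6 / 1000 = 89.3376 kg/day

89.3376 kg/day


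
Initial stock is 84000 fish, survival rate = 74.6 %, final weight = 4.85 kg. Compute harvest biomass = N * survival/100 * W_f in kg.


Survivors = 84000 * 74.6/100 = 62664 fish
Harvest biomass = survivors * W_f = 62664 * 4.85 = 303920.4 kg

303920.4 kg


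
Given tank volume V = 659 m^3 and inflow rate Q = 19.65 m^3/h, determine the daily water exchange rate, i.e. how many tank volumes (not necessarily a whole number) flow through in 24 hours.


Daily flow volume = 19.65 m^3/h * 24 h = 471.6 m^3/day
Exchanges = daily flow / tank volume = 471.6 / 659 = 0.71563 exchanges/day

0.71563 exchanges/day


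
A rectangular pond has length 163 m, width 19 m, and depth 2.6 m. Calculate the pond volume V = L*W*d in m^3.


Base area = L * W = 163 * 19 = 3097 m^2
Volume = area * depth = 3097 * 2.6 = 8052.2 m^3

8052.2 m^3


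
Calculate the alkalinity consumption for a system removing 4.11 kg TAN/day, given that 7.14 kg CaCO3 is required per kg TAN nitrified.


Alkalinity factor: 7.14 kg CaCO3 consumed per kg TAN nitrified
alk = 4.11 kg TAN * 7.14 = 29.3454 kg CaCO3/day

29.3454 kg CaCO3/day


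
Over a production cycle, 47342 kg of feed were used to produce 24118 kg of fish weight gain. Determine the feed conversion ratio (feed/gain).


FCR = feed consumed / weight gained
FCR = 47342 kg / 24118 kg = 1.96293

1.96293


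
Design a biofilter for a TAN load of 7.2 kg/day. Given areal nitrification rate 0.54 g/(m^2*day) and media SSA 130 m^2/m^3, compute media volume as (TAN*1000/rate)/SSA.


A = 7.2*1000 / 0.54 = 13333.333 m^2
V = 13333.333 / 130 = 102.564

102.564 m^3


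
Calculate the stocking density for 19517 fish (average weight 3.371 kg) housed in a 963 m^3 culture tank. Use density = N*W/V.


Total biomass = 19517 fish * 3.371 kg = 65791.807 kg
Density = total biomass / volume = 65791.807 / 963 = 68.3196 kg/m^3

68.3196 kg/m^3


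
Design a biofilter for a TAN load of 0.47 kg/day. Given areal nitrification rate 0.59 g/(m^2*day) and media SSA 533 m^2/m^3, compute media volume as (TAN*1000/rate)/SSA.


A = 0.47*1000 / 0.59 = 796.61017 m^2
V = 796.61017 / 533 = 1.49458

1.49458 m^3


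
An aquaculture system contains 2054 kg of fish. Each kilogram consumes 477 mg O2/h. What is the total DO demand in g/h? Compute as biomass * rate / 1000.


Total O2 consumption (mg/h) = 2054 kg * 477 mg/(kg*h) = 979758 mg/h
Convert to g/h: 979758 / 1000 = 979.758 g/h

979.758 g/h


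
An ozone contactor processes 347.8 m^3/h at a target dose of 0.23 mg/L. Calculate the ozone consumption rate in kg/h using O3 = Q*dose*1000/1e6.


O3 demand (mg/h) = Q * dose * 1000 = 347.8 * 0.23 * 1000 = 79994 mg/h
Convert mg to kg: 79994 / 1e6 = 0.079994 kg/h

0.079994 kg/h


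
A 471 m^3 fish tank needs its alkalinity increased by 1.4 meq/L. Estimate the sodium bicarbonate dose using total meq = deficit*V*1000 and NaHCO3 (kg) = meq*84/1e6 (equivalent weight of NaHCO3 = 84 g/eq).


Tank volume in L = 471 m^3 * 1000 = 471000 L
Total meq required = 1.4 meq/L * 471000 L = 659400 meq
NaHCO3 mass = 659400 meq * 84 mg/meq / 1e6 = 55.3896 kg

55.3896 kg


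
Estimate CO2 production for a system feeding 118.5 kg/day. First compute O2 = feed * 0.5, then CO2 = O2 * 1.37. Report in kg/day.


O2 = 118.5 * 0.5 = 59.25
CO2 = 59.25 * 1.37 = 81.1725

81.1725 kg/day


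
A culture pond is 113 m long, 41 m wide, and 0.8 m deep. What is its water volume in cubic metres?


Base area = L * W = 113 * 41 = 4633 m^2
Volume = area * depth = 4633 * 0.8 = 3706.4 m^3

3706.4 m^3


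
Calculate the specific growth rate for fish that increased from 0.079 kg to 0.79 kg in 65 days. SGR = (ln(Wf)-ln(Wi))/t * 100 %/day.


ln(W_f) = ln(0.79) = -0.23572233
ln(W_i) = ln(0.079) = -2.5383074
ln(W_f) - ln(W_i) = -0.23572233 - -2.5383074 = 2.3025851
SGR = 2.3025851 / 65 * 100 = 3.54244 %/day

3.54244 %/day


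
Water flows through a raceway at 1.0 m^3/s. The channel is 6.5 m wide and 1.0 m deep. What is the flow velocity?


Cross-sectional area = W * d = 6.5 * 1.0 = 6.5 m^2
Velocity = Q / A = 1.0 / 6.5 = 0.153846 m/s

0.153846 m/s


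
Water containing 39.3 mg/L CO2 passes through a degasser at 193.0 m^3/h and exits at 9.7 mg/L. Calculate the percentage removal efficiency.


CO2_out / CO2_in = 9.7 / 39.3 = 0.24681934
Fraction remaining = 0.24681934
efficiency = (1 - 0.24681934) * 100 = 75.3181 %

75.3181 %


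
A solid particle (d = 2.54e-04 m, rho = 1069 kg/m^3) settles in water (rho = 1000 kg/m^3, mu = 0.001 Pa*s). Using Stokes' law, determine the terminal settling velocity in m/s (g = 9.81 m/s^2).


Density difference: rho_p - rho_f = 1069 - 1000 = 69 kg/m^3
d^2 = (2.54e-04)^2 = 6.4516e-08 m^2
Numerator = (rho_p - rho_f) * g * d^2 = 69 * 9.81 * 6.4516e-08 = 4.3670235e-05
Denominator = 18 * mu = 18 * 0.001 = 0.018
v_s = 4.3670235e-05 / 0.018 = 0.00242612 m/s
Check: Re = rho_f * v_s * d / mu = 1000 * 0.00242612 * 2.54e-04 / 0.001 = 0.616 < 1, so Stokes' law applies.

0.00242612 m/s


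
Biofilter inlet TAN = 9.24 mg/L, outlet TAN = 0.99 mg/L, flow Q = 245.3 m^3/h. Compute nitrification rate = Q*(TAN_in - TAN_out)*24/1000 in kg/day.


Concentration drop: TAN_in - TAN_out = 9.24 - 0.99 = 8.25 mg/L
Hourly TAN removed = Q * dTAN = 245.3 m^3/h * 8.25 mg/L = 2023.725 g/h  (m^3/h * mg/L = g/h)
Daily TAN removed = 2023.725 * 24 = 48569.4 g/day
Convert to kg/day: 48569.4 / 1000 = 48.5694 kg/day

48.5694 kg/day


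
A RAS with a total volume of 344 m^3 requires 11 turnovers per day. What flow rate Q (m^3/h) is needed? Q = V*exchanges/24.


Daily recirculation volume = 344 m^3 * 11 = 3784 m^3/day
Flow rate Q = daily volume / 24 h = 3784 / 24 = 157.667 m^3/h

157.667 m^3/h


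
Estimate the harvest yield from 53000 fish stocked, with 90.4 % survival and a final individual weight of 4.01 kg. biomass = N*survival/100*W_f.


Survivors = 53000 * 90.4/100 = 47912 fish
Harvest biomass = survivors * W_f = 47912 * 4.01 = 192127.12 kg

192127.12 kg


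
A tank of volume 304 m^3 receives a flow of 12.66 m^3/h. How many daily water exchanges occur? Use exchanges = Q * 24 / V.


Daily flow volume = 12.66 m^3/h * 24 h = 303.84 m^3/day
Exchanges = daily flow / tank volume = 303.84 / 304 = 0.999474 exchanges/day

0.999474 exchanges/day


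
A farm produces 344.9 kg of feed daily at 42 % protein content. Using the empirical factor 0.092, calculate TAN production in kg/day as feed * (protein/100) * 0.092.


Protein in feed = 344.9 * 42/100 = 144.858 kg/day
TAN = protein * 0.092 = 144.858 * 0.092 = 13.326936 kg/day

13.326936 kg/day


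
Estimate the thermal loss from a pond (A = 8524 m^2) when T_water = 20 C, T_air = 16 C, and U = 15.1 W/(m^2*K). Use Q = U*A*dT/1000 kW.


Temperature difference dT = 20 - 16 = 4 K
Heat loss (W) = U * A * dT = 15.1 * 8524 * 4 = 514849.6 W
Convert to kW: 514849.6 / 1000 = 514.8496 kW

514.8496 kW


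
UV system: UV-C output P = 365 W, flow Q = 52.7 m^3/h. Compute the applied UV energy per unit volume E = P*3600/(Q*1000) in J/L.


Energy delivered per hour = 365 W * 3600 s = 1314000 J/h
Volume treated per hour = 52.7 m^3/h * 1000 = 52700 L/h
dose = 1314000 / 52700 = 24.9336 J/L

24.9336 J/L


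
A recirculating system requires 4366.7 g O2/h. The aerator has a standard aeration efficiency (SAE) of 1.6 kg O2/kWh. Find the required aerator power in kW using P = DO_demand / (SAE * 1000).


SAE in g O2/kWh = 1.6 * 1000 = 1600 g/kWh
P = DO_demand / SAE_g = 4366.7 / 1600 = 2.72919 kW

2.72919 kW


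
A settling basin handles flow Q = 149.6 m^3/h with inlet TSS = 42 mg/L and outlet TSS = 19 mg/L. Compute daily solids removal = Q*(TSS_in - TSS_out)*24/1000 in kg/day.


Concentration drop: TSS_in - TSS_out = 42 - 19 = 23 mg/L
Hourly solids removed = Q * dTSS = 149.6 m^3/h * 23 mg/L = 3440.8 g/h  (m^3/h * mg/L = g/h)
Daily solids removed = 3440.8 * 24 = 82579.2 g/day
Convert g to kg: 82579.2 / 1000 = 82.5792 kg/day

82.5792 kg/day


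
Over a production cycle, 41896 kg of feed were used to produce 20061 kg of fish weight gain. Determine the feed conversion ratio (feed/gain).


FCR = feed consumed / weight gained
FCR = 41896 kg / 20061 kg = 2.08843

2.08843


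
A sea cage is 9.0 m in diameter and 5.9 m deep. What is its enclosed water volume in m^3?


r = d/2 = 9.0/2 = 4.5 m
Base area = pi*r^2 = pi*4.5^2 = 63.617251 m^2
Volume = 63.617251 * 5.9 = 375.342 m^3

375.342 m^3


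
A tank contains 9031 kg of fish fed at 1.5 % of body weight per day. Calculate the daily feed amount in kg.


Feeding rate fraction = 1.5% / 100 = 0.015
Daily feed = 9031 kg * 0.015 = 135.465 kg/day

135.465 kg/day


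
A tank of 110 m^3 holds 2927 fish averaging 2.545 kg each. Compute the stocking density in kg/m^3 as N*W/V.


Total biomass = 2927 fish * 2.545 kg = 7449.215 kg
Density = total biomass / volume = 7449.215 / 110 = 67.7201 kg/m^3

67.7201 kg/m^3


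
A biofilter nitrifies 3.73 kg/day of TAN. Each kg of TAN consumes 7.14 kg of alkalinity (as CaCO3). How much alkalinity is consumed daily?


Alkalinity factor: 7.14 kg CaCO3 consumed per kg TAN nitrified
alk = 3.73 kg TAN * 7.14 = 26.6322 kg CaCO3/day

26.6322 kg CaCO3/day


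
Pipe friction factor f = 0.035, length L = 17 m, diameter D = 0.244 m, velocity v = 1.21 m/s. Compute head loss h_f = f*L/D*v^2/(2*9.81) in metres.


v^2 = 1.21^2 = 1.4641 m^2/s^2
L/D = 17/0.244 = 69.672131
h_f = f*(L/D)*v^2/(2g) = 0.035 * 69.672131 * 1.4641 / 19.62 = 0.18197 m

0.18197 m


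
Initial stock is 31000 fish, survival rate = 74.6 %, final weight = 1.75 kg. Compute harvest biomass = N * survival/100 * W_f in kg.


Survivors = 31000 * 74.6/100 = 23126 fish
Harvest biomass = survivors * W_f = 23126 * 1.75 = 40470.5 kg

40470.5 kg


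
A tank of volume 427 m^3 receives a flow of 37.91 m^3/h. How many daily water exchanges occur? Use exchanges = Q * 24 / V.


Daily flow volume = 37.91 m^3/h * 24 h = 909.84 m^3/day
Exchanges = daily flow / tank volume = 909.84 / 427 = 2.13077 exchanges/day

2.13077 exchanges/day


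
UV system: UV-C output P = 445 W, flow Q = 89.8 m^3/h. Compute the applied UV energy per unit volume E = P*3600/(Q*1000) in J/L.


Energy delivered per hour = 445 W * 3600 s = 1602000 J/h
Volume treated per hour = 89.8 m^3/h * 1000 = 89800 L/h
dose = 1602000 / 89800 = 17.8396 J/L

17.8396 J/L


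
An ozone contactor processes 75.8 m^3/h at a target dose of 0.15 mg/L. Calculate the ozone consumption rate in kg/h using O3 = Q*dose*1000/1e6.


O3 demand (mg/h) = Q * dose * 1000 = 75.8 * 0.15 * 1000 = 11370 mg/h
Convert mg to kg: 11370 / 1e6 = 0.01137 kg/h

0.01137 kg/h


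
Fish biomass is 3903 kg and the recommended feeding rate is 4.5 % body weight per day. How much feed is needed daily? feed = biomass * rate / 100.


Feeding rate fraction = 4.5% / 100 = 0.045
Daily feed = 3903 kg * 0.045 = 175.635 kg/day

175.635 kg/day


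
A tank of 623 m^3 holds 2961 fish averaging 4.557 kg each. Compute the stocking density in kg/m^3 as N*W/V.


Total biomass = 2961 fish * 4.557 kg = 13493.277 kg
Density = total biomass / volume = 13493.277 / 623 = 21.6586 kg/m^3

21.6586 kg/m^3


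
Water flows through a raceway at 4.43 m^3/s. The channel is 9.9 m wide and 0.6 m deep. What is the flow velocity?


Cross-sectional area = W * d = 9.9 * 0.6 = 5.94 m^2
Velocity = Q / A = 4.43 / 5.94 = 0.745791 m/s

0.745791 m/s


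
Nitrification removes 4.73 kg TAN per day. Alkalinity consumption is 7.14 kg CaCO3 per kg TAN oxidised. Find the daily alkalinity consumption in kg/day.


Alkalinity factor: 7.14 kg CaCO3 consumed per kg TAN nitrified
alk = 4.73 kg TAN * 7.14 = 33.7722 kg CaCO3/day

33.7722 kg CaCO3/day


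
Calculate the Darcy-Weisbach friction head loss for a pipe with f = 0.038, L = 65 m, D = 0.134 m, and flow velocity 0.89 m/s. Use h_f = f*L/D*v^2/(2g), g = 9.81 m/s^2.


v^2 = 0.89^2 = 0.7921 m^2/s^2
L/D = 65/0.134 = 485.07463
h_f = f*(L/D)*v^2/(2g) = 0.038 * 485.07463 * 0.7921 / 19.62 = 0.744172 m

0.744172 m


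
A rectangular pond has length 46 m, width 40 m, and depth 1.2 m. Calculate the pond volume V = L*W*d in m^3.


Base area = L * W = 46 * 40 = 1840 m^2
Volume = area * depth = 1840 * 1.2 = 2208 m^3

2208 m^3


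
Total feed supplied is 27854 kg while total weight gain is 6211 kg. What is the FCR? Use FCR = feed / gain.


FCR = feed consumed / weight gained
FCR = 27854 kg / 6211 kg = 4.48462

4.48462


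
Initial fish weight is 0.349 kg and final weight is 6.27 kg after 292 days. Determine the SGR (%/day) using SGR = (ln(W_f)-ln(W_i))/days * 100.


ln(W_f) = ln(6.27) = 1.8357764
ln(W_i) = ln(0.349) = -1.0526834
ln(W_f) - ln(W_i) = 1.8357764 - -1.0526834 = 2.8884598
SGR = 2.8884598 / 292 * 100 = 0.989199 %/day

0.989199 %/day


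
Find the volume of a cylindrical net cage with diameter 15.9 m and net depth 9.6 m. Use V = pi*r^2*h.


r = d/2 = 15.9/2 = 7.95 m
Base area = pi*r^2 = pi*7.95^2 = 198.55651 m^2
Volume = 198.55651 * 9.6 = 1906.14 m^3

1906.14 m^3


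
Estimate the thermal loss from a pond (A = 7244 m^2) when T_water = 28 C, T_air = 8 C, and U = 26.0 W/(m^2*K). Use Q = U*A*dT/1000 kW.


Temperature difference dT = 28 - 8 = 20 K
Heat loss (W) = U * A * dT = 26.0 * 7244 * 20 = 3766880 W
Convert to kW: 3766880 / 1000 = 3766.88 kW

3766.88 kW


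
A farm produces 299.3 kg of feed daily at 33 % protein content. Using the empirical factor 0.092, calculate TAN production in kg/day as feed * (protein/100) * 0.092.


Protein in feed = 299.3 * 33/100 = 98.769 kg/day
TAN = protein * 0.092 = 98.769 * 0.092 = 9.086748 kg/day

9.086748 kg/day


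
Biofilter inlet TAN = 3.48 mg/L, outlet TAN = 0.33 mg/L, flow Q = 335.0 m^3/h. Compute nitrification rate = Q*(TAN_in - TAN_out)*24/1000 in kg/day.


Concentration drop: TAN_in - TAN_out = 3.48 - 0.33 = 3.15 mg/L
Hourly TAN removed = Q * dTAN = 335.0 m^3/h * 3.15 mg/L = 1055.25 g/h  (m^3/h * mg/L = g/h)
Daily TAN removed = 1055.25 * 24 = 25326 g/day
Convert to kg/day: 25326 / 1000 = 25.326 kg/day

25.326 kg/day


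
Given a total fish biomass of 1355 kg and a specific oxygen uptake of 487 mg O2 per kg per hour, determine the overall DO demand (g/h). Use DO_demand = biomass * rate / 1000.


Total O2 consumption (mg/h) = 1355 kg * 487 mg/(kg*h) = 659885 mg/h
Convert to g/h: 659885 / 1000 = 659.885 g/h

659.885 g/h


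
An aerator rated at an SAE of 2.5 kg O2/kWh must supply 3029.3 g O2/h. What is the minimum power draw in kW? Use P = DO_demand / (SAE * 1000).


SAE in g O2/kWh = 2.5 * 1000 = 2500 g/kWh
P = DO_demand / SAE_g = 3029.3 / 2500 = 1.21172 kW

1.21172 kW


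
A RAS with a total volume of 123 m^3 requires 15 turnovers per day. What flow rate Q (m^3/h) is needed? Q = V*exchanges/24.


Daily recirculation volume = 123 m^3 * 15 = 1845 m^3/day
Flow rate Q = daily volume / 24 h = 1845 / 24 = 76.875 m^3/h

76.875 m^3/h


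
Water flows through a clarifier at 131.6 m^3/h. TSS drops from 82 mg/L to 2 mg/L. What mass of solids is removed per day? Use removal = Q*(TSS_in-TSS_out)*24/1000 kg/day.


Concentration drop: TSS_in - TSS_out = 82 - 2 = 80 mg/L
Hourly solids removed = Q * dTSS = 131.6 m^3/h * 80 mg/L = 10528 g/h  (m^3/h * mg/L = g/h)
Daily solids removed = 10528 * 24 = 252672 g/day
Convert g to kg: 252672 / 1000 = 252.672 kg/day

252.672 kg/day


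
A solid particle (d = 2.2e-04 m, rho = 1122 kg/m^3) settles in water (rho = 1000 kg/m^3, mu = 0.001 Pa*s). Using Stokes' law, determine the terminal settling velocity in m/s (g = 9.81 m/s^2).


Density difference: rho_p - rho_f = 1122 - 1000 = 122 kg/m^3
d^2 = (2.2e-04)^2 = 4.84e-08 m^2
Numerator = (rho_p - rho_f) * g * d^2 = 122 * 9.81 * 4.84e-08 = 5.7926088e-05
Denominator = 18 * mu = 18 * 0.001 = 0.018
v_s = 5.7926088e-05 / 0.018 = 0.00321812 m/s
Check: Re = rho_f * v_s * d / mu = 1000 * 0.00321812 * 2.2e-04 / 0.001 = 0.708 < 1, so Stokes' law applies.

0.00321812 m/s


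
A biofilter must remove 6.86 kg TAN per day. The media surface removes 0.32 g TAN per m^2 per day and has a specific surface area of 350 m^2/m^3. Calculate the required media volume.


A = 6.86*1000 / 0.32 = 21437.5 m^2
V = 21437.5 / 350 = 61.25

61.25 m^3


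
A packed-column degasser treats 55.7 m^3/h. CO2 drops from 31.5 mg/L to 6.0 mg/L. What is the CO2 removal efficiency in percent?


CO2_out / CO2_in = 6.0 / 31.5 = 0.19047619
Fraction remaining = 0.19047619
efficiency = (1 - 0.19047619) * 100 = 80.9524 %

80.9524 %


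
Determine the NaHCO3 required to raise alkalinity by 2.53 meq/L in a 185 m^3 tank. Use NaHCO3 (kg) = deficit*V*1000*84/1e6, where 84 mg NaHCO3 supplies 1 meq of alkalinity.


Tank volume in L = 185 m^3 * 1000 = 185000 L
Total meq required = 2.53 meq/L * 185000 L = 468050 meq
NaHCO3 mass = 468050 meq * 84 mg/meq / 1e6 = 39.3162 kg

39.3162 kg


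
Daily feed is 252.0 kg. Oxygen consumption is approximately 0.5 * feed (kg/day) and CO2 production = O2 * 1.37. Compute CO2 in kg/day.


O2 = 252.0 * 0.5 = 126
CO2 = 126 * 1.37 = 172.62

172.62 kg/day


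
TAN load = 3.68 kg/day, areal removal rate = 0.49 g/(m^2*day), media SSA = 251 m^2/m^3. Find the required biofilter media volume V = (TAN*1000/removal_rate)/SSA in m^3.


A = 3.68*1000 / 0.49 = 7510.2041 m^2
V = 7510.2041 / 251 = 29.9211

29.9211 m^3


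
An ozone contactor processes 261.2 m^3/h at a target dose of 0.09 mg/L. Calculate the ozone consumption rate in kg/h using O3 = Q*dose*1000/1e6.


O3 demand (mg/h) = Q * dose * 1000 = 261.2 * 0.09 * 1000 = 23508 mg/h
Convert mg to kg: 23508 / 1e6 = 0.023508 kg/h

0.023508 kg/h


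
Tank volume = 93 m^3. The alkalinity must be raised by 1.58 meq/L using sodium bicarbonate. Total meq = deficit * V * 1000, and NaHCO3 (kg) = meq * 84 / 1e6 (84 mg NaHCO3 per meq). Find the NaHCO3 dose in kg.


Tank volume in L = 93 m^3 * 1000 = 93000 L
Total meq required = 1.58 meq/L * 93000 L = 146940 meq
NaHCO3 mass = 146940 meq * 84 mg/meq / 1e6 = 12.343 kg

12.343 kg


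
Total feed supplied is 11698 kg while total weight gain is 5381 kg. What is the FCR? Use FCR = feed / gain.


FCR = feed consumed / weight gained
FCR = 11698 kg / 5381 kg = 2.17395

2.17395


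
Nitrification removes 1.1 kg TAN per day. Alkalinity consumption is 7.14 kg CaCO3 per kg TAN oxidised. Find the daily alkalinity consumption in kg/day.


Alkalinity factor: 7.14 kg CaCO3 consumed per kg TAN nitrified
alk = 1.1 kg TAN * 7.14 = 7.854 kg CaCO3/day

7.854 kg CaCO3/day


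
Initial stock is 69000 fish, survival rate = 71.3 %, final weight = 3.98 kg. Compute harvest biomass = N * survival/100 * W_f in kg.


Survivors = 69000 * 71.3/100 = 49197 fish
Harvest biomass = survivors * W_f = 49197 * 3.98 = 195804.06 kg

195804.06 kg


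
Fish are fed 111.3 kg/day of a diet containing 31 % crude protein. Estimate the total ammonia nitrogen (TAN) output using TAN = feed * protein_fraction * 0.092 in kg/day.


Protein in feed = 111.3 * 31/100 = 34.503 kg/day
TAN = protein * 0.092 = 34.503 * 0.092 = 3.174276 kg/day

3.174276 kg/day


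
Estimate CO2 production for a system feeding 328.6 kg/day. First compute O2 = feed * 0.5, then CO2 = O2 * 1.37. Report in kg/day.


O2 = 328.6 * 0.5 = 164.3
CO2 = 164.3 * 1.37 = 225.091

225.091 kg/day


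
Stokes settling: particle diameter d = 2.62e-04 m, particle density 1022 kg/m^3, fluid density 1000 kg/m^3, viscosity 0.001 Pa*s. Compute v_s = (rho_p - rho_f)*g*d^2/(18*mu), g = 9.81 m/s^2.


Density difference: rho_p - rho_f = 1022 - 1000 = 22 kg/m^3
d^2 = (2.62e-04)^2 = 6.8644e-08 m^2
Numerator = (rho_p - rho_f) * g * d^2 = 22 * 9.81 * 6.8644e-08 = 1.4814748e-05
Denominator = 18 * mu = 18 * 0.001 = 0.018
v_s = 1.4814748e-05 / 0.018 = 8.23042e-04 m/s
Check: Re = rho_f * v_s * d / mu = 1000 * 8.23042e-04 * 2.62e-04 / 0.001 = 0.216 < 1, so Stokes' law applies.

8.23042e-04 m/s


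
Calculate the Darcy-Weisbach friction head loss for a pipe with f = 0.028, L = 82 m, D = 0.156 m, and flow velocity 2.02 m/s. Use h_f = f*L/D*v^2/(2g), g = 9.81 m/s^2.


v^2 = 2.02^2 = 4.0804 m^2/s^2
L/D = 82/0.156 = 525.64103
h_f = f*(L/D)*v^2/(2g) = 0.028 * 525.64103 * 4.0804 / 19.62 = 3.06091 m

3.06091 m


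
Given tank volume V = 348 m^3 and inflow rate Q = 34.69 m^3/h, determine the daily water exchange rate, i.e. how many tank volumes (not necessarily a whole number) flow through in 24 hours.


Daily flow volume = 34.69 m^3/h * 24 h = 832.56 m^3/day
Exchanges = daily flow / tank volume = 832.56 / 348 = 2.39241 exchanges/day

2.39241 exchanges/day


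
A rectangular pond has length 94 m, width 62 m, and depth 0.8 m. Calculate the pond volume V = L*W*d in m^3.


Base area = L * W = 94 * 62 = 5828 m^2
Volume = area * depth = 5828 * 0.8 = 4662.4 m^3

4662.4 m^3


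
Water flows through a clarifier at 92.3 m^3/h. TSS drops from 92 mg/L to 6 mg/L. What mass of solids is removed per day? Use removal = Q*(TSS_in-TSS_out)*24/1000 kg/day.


Concentration drop: TSS_in - TSS_out = 92 - 6 = 86 mg/L
Hourly solids removed = Q * dTSS = 92.3 m^3/h * 86 mg/L = 7937.8 g/h  (m^3/h * mg/L = g/h)
Daily solids removed = 7937.8 * 24 = 190507.2 g/day
Convert g to kg: 190507.2 / 1000 = 190.5072 kg/day

190.5072 kg/day


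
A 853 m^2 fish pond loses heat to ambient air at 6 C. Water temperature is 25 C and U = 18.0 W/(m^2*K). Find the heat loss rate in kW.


Temperature difference dT = 25 - 6 = 19 K
Heat loss (W) = U * A * dT = 18.0 * 853 * 19 = 291726 W
Convert to kW: 291726 / 1000 = 291.726 kW

291.726 kW


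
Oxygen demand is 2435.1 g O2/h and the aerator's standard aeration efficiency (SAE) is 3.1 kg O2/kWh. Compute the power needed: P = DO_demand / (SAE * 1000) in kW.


SAE in g O2/kWh = 3.1 * 1000 = 3100 g/kWh
P = DO_demand / SAE_g = 2435.1 / 3100 = 0.785516 kW

0.785516 kW


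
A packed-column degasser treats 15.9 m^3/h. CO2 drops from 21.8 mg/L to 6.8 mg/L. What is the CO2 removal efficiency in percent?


CO2_out / CO2_in = 6.8 / 21.8 = 0.31192661
Fraction remaining = 0.31192661
efficiency = (1 - 0.31192661) * 100 = 68.8073 %

68.8073 %


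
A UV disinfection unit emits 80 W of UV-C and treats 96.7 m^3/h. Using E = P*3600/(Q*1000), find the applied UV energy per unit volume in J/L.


Energy delivered per hour = 80 W * 3600 s = 288000 J/h
Volume treated per hour = 96.7 m^3/h * 1000 = 96700 L/h
dose = 288000 / 96700 = 2.97828 J/L

2.97828 J/L


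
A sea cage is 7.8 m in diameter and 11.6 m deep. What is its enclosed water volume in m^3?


r = d/2 = 7.8/2 = 3.9 m
Base area = pi*r^2 = pi*3.9^2 = 47.783624 m^2
Volume = 47.783624 * 11.6 = 554.29 m^3

554.29 m^3


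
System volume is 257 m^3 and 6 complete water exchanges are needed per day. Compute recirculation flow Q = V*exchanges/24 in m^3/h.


Daily recirculation volume = 257 m^3 * 6 = 1542 m^3/day
Flow rate Q = daily volume / 24 h = 1542 / 24 = 64.25 m^3/h

64.25 m^3/h


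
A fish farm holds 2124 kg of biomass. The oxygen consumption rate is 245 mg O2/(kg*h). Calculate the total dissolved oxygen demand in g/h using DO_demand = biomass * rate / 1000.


Total O2 consumption (mg/h) = 2124 kg * 245 mg/(kg*h) = 520380 mg/h
Convert to g/h: 520380 / 1000 = 520.38 g/h

520.38 g/h


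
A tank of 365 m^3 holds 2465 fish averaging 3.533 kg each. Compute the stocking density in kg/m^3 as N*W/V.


Total biomass = 2465 fish * 3.533 kg = 8708.845 kg
Density = total biomass / volume = 8708.845 / 365 = 23.8598 kg/m^3

23.8598 kg/m^3


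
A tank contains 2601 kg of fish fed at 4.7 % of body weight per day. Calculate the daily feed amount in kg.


Feeding rate fraction = 4.7% / 100 = 0.047
Daily feed = 2601 kg * 0.047 = 122.247 kg/day

122.247 kg/day


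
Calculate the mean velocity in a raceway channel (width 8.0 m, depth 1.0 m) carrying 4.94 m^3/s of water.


Cross-sectional area = W * d = 8.0 * 1.0 = 8 m^2
Velocity = Q / A = 4.94 / 8 = 0.6175 m/s

0.6175 m/s


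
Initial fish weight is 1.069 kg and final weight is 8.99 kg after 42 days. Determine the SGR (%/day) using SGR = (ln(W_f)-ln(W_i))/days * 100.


ln(W_f) = ln(8.99) = 2.1961128
ln(W_i) = ln(1.069) = 0.066723632
ln(W_f) - ln(W_i) = 2.1961128 - 0.066723632 = 2.1293892
SGR = 2.1293892 / 42 * 100 = 5.06997 %/day

5.06997 %/day


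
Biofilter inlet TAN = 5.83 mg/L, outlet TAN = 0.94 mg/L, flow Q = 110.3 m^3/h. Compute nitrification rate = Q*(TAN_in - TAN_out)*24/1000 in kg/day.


Concentration drop: TAN_in - TAN_out = 5.83 - 0.94 = 4.89 mg/L
Hourly TAN removed = Q * dTAN = 110.3 m^3/h * 4.89 mg/L = 539.367 g/h  (m^3/h * mg/L = g/h)
Daily TAN removed = 539.367 * 24 = 12944.808 g/day
Convert to kg/day: 12944.808 / 1000 = 12.944808 kg/day

12.944808 kg/day


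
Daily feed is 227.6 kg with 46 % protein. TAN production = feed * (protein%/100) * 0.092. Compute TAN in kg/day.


Protein in feed = 227.6 * 46/100 = 104.696 kg/day
TAN = protein * 0.092 = 104.696 * 0.092 = 9.632032 kg/day

9.632032 kg/day


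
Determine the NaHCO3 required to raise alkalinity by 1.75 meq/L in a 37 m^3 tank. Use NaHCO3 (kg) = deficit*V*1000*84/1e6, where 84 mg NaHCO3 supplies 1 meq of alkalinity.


Tank volume in L = 37 m^3 * 1000 = 37000 L
Total meq required = 1.75 meq/L * 37000 L = 64750 meq
NaHCO3 mass = 64750 meq * 84 mg/meq / 1e6 = 5.439 kg

5.439 kg


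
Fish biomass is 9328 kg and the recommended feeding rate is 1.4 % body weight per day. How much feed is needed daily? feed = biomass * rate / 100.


Feeding rate fraction = 1.4% / 100 = 0.014
Daily feed = 9328 kg * 0.014 = 130.592 kg/day

130.592 kg/day


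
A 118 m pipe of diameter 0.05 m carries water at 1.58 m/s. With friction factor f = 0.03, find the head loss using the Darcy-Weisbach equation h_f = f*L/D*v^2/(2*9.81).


v^2 = 1.58^2 = 2.4964 m^2/s^2
L/D = 118/0.05 = 2360
h_f = f*(L/D)*v^2/(2g) = 0.03 * 2360 * 2.4964 / 19.62 = 9.00842 m

9.00842 m


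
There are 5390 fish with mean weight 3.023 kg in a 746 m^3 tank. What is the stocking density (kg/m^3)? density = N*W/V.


Total biomass = 5390 fish * 3.023 kg = 16293.97 kg
Density = total biomass / volume = 16293.97 / 746 = 21.8418 kg/m^3

21.8418 kg/m^3


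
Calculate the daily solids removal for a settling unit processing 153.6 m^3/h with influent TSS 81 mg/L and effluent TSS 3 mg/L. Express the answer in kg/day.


Concentration drop: TSS_in - TSS_out = 81 - 3 = 78 mg/L
Hourly solids removed = Q * dTSS = 153.6 m^3/h * 78 mg/L = 11980.8 g/h  (m^3/h * mg/L = g/h)
Daily solids removed = 11980.8 * 24 = 287539.2 g/day
Convert g to kg: 287539.2 / 1000 = 287.5392 kg/day

287.5392 kg/day


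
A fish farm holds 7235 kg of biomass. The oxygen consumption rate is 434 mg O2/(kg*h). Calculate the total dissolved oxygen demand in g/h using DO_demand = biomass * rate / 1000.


Total O2 consumption (mg/h) = 7235 kg * 434 mg/(kg*h) = 3139990 mg/h
Convert to g/h: 3139990 / 1000 = 3139.99 g/h

3139.99 g/h


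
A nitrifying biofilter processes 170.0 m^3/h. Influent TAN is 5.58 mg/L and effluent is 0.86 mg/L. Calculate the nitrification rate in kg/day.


Concentration drop: TAN_in - TAN_out = 5.58 - 0.86 = 4.72 mg/L
Hourly TAN removed = Q * dTAN = 170.0 m^3/h * 4.72 mg/L = 802.4 g/h  (m^3/h * mg/L = g/h)
Daily TAN removed = 802.4 * 24 = 19257.6 g/day
Convert to kg/day: 19257.6 / 1000 = 19.2576 kg/day

19.2576 kg/day


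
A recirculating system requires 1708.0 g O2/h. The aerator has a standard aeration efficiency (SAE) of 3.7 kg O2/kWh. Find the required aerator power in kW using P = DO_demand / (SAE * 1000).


SAE in g O2/kWh = 3.7 * 1000 = 3700 g/kWh
P = DO_demand / SAE_g = 1708.0 / 3700 = 0.461622 kW

0.461622 kW


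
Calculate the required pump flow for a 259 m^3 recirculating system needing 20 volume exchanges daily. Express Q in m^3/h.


Daily recirculation volume = 259 m^3 * 20 = 5180 m^3/day
Flow rate Q = daily volume / 24 h = 5180 / 24 = 215.833 m^3/h

215.833 m^3/h


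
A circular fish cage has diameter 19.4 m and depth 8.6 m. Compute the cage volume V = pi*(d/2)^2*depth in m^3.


r = d/2 = 19.4/2 = 9.7 m
Base area = pi*r^2 = pi*9.7^2 = 295.59245 m^2
Volume = 295.59245 * 8.6 = 2542.1 m^3

2542.1 m^3


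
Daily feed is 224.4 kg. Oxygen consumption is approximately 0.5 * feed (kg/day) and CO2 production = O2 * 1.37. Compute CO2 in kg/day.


O2 = 224.4 * 0.5 = 112.2
CO2 = 112.2 * 1.37 = 153.714

153.714 kg/day


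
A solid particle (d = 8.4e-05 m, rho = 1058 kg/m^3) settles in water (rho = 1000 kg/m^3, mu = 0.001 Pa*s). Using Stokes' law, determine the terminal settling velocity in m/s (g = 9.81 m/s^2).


Density difference: rho_p - rho_f = 1058 - 1000 = 58 kg/m^3
d^2 = (8.4e-05)^2 = 7.056e-09 m^2
Numerator = (rho_p - rho_f) * g * d^2 = 58 * 9.81 * 7.056e-09 = 4.0147229e-06
Denominator = 18 * mu = 18 * 0.001 = 0.018
v_s = 4.0147229e-06 / 0.018 = 2.2304e-04 m/s
Check: Re = rho_f * v_s * d / mu = 1000 * 2.2304e-04 * 8.4e-05 / 0.001 = 0.0187 < 1, so Stokes' law applies.

2.2304e-04 m/s


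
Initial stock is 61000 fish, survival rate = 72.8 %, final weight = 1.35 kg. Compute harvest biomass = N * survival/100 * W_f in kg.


Survivors = 61000 * 72.8/100 = 44408 fish
Harvest biomass = survivors * W_f = 44408 * 1.35 = 59950.8 kg

59950.8 kg


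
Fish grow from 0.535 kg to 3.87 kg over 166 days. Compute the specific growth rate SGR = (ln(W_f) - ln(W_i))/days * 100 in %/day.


ln(W_f) = ln(3.87) = 1.3532545
ln(W_i) = ln(0.535) = -0.62548853
ln(W_f) - ln(W_i) = 1.3532545 - -0.62548853 = 1.978743
SGR = 1.978743 / 166 * 100 = 1.19201 %/day

1.19201 %/day


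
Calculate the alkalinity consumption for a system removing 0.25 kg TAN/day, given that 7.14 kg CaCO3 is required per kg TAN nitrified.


Alkalinity factor: 7.14 kg CaCO3 consumed per kg TAN nitrified
alk = 0.25 kg TAN * 7.14 = 1.785 kg CaCO3/day

1.785 kg CaCO3/day


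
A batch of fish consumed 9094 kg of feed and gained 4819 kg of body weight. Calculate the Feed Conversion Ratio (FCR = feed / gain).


FCR = feed consumed / weight gained
FCR = 9094 kg / 4819 kg = 1.88711

1.88711


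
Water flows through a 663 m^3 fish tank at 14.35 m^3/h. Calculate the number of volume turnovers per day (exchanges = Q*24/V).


Daily flow volume = 14.35 m^3/h * 24 h = 344.4 m^3/day
Exchanges = daily flow / tank volume = 344.4 / 663 = 0.519457 exchanges/day

0.519457 exchanges/day


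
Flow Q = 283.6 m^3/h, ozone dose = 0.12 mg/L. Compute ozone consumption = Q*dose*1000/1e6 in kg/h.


O3 demand (mg/h) = Q * dose * 1000 = 283.6 * 0.12 * 1000 = 34032 mg/h
Convert mg to kg: 34032 / 1e6 = 0.034032 kg/h

0.034032 kg/h


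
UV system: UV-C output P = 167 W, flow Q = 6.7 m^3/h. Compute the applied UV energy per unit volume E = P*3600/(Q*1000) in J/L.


Energy delivered per hour = 167 W * 3600 s = 601200 J/h
Volume treated per hour = 6.7 m^3/h * 1000 = 6700 L/h
dose = 601200 / 6700 = 89.7313 J/L

89.7313 J/L


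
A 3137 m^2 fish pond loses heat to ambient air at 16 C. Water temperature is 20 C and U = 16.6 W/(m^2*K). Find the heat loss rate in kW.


Temperature difference dT = 20 - 16 = 4 K
Heat loss (W) = U * A * dT = 16.6 * 3137 * 4 = 208296.8 W
Convert to kW: 208296.8 / 1000 = 208.2968 kW

208.2968 kW


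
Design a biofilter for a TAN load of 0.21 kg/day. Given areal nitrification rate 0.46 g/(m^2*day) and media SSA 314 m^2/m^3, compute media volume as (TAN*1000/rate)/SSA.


A = 0.21*1000 / 0.46 = 456.52174 m^2
V = 456.52174 / 314 = 1.45389

1.45389 m^3
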